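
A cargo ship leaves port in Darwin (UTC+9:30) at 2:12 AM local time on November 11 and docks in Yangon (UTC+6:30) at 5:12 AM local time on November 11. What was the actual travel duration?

6 hours

Departure in UTC: 2:12 AM − 9:30 = 4:42 PM on Nov 10.
Arrival in UTC: 5:12 AM − 6:30 = 10:42 PM on Nov 10.
Elapsed = 10:42 PM − 4:42 PM = 6 hours.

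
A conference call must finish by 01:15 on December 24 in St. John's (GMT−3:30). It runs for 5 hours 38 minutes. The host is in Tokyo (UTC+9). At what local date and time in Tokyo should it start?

08:07 on December 24

Target end time in UTC: 01:15 + 3:30 = 04:45 on Dec 24.
Subtract 5 hours and 38 minutes → start 23:07 UTC on Dec 23.
Tokyo is UTC+9:00: 23:07 + 9:00 = 08:07 on Dec 24.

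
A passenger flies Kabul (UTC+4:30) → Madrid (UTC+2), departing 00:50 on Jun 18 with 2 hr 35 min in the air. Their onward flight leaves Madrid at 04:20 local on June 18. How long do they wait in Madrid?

3 hours 25 minutes

Convert departure to UTC: 00:50 − 4:30 = 20:20 UTC on Jun 17.
Add 2 hours 35 minutes flight time → 22:55 UTC.
Madrid is UTC+2:00, so local arrival = 22:55 + 2:00 = 00:55 on Jun 18.
Layover = 04:20 − 00:55 = 3 hours 25 minutes.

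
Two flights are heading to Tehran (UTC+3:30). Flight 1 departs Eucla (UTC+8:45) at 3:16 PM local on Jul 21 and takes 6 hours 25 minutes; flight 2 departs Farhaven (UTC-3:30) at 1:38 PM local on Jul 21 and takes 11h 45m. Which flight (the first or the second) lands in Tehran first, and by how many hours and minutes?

Flight 1 in UTC: 3:16 PM − 8:45 = 6:31 AM on Jul 21.
+6 hours 25 minutes → arrive 12:56 PM UTC on Jul 21.
Flight 2 in UTC: 1:38 PM + 3:30 = 5:08 PM on Jul 21.
+11 hours 45 minutes → arrive 4:53 AM UTC on Jul 22.
Flight 1 lands earlier by 15 hours 57 minutes.

the first, by 15 hours 57 minutes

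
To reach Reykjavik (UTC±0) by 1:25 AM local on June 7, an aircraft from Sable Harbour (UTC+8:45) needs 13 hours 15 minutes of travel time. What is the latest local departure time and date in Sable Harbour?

Target arrival is already UTC: 1:25 AM on Jun 7.
Subtract 13 hours 15 minutes → departure 12:10 PM UTC on Jun 6.
Sable Harbour is UTC+8:45: 12:10 PM + 8:45 = 8:55 PM on Jun 6.

8:55 PM on June 6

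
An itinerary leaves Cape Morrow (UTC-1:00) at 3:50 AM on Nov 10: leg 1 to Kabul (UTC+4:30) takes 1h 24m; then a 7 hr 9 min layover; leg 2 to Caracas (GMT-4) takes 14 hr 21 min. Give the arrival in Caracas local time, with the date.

Convert departure to UTC: 3:50 AM + 1:00 = 4:50 AM UTC on Nov 10.
Add 1 hour and 24 minutes leg 1 → 6:14 AM UTC.
Add 7 hours 9 minutes layover in Kabul → 1:23 PM UTC.
Add 14 hours and 21 minutes leg 2 → 3:44 AM UTC (Nov 11).
Caracas is UTC−4:00, so local arrival = 3:44 AM − 4:00 = 11:44 PM on Nov 10.

11:44 PM on Nov 10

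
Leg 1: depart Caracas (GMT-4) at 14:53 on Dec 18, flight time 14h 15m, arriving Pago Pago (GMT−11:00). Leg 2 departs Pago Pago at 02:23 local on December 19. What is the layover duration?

Convert departure to UTC: 14:53 + 4:00 = 18:53 UTC on Dec 18.
Add 14 hours and 15 minutes flight time → 09:08 UTC (Dec 19).
Pago Pago is UTC−11:00, so local arrival = 09:08 − 11:00 = 22:08 on Dec 18.
Layover = 02:23 − 22:08 (+1 day) = 4 hours 15 minutes.

4 hours 15 minutes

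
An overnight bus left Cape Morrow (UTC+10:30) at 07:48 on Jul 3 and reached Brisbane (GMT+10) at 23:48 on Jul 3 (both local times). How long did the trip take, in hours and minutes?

Departure in UTC: 07:48 − 10:30 = 21:18 on Jul 2.
Arrival in UTC: 23:48 − 10:00 = 13:48 on Jul 3.
Elapsed = 13:48 − 21:18 (+1 day) = 16 hours 30 minutes.

16 hours 30 minutes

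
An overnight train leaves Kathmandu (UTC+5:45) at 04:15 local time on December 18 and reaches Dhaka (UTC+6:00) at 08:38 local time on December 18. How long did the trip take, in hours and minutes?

4 hours 8 minutes

Departure in UTC: 04:15 − 5:45 = 22:30 on Dec 17.
Arrival in UTC: 08:38 − 6:00 = 02:38 on Dec 18.
Elapsed = 02:38 − 22:30 (+1 day) = 4 hours 8 minutes.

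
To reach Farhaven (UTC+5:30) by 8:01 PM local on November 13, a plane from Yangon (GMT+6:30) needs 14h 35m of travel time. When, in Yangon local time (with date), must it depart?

6:26 AM on November 13

Target arrival in UTC: 8:01 PM − 5:30 = 2:31 PM on Nov 13.
Subtract 14 hours and 35 minutes → departure 11:56 PM UTC on Nov 12.
Yangon is UTC+6:30: 11:56 PM + 6:30 = 6:26 AM on Nov 13.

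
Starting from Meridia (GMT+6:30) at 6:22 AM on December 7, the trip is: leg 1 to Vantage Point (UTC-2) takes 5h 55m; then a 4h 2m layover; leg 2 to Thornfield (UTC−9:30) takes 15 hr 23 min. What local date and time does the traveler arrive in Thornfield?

3:42 PM on December 7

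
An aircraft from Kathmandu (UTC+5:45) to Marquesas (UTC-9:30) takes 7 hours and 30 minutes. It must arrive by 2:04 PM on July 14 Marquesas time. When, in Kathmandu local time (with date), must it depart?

9:49 PM on July 14

Target arrival in UTC: 2:04 PM + 9:30 = 11:34 PM on Jul 14.
Subtract 7 hours 30 minutes → departure 4:04 PM UTC on Jul 14.
Kathmandu is UTC+5:45: 4:04 PM + 5:45 = 9:49 PM on Jul 14.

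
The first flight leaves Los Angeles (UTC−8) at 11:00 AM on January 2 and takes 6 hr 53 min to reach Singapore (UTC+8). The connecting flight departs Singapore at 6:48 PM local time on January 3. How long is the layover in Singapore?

8 hours 55 minutes

Convert departure to UTC: 11:00 AM + 8:00 = 7:00 PM UTC on Jan 2.
Add 6 hours and 53 minutes flight time → 1:53 AM UTC (Jan 3).
Singapore is UTC+8:00, so local arrival = 1:53 AM + 8:00 = 9:53 AM on Jan 3.
Layover = 6:48 PM − 9:53 AM = 8 hours 55 minutes.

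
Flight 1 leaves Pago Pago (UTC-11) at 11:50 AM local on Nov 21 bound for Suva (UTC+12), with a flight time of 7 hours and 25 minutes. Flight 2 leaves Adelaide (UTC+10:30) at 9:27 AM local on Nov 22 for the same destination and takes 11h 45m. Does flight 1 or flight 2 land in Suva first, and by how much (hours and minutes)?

Flight 1 in UTC: 11:50 AM + 11:00 = 10:50 PM on Nov 21.
+7 hours 25 minutes → arrive 6:15 AM UTC on Nov 22.
Flight 2 in UTC: 9:27 AM − 10:30 = 10:57 PM on Nov 21.
+11 hours and 45 minutes → arrive 10:42 AM UTC on Nov 22.
Flight 1 lands earlier by 4 hours 27 minutes.

the first, by 4 hours 27 minutes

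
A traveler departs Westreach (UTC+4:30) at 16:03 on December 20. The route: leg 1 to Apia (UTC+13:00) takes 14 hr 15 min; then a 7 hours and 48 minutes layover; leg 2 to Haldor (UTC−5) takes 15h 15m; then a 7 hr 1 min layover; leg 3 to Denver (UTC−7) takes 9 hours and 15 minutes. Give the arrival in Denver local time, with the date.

Convert departure to UTC: 16:03 − 4:30 = 11:33 UTC on Dec 20.
Add 14 hours 15 minutes leg 1 → 01:48 UTC (Dec 21).
Add 7 hours and 48 minutes layover in Apia → 09:36 UTC.
Add 15 hours and 15 minutes leg 2 → 00:51 UTC (Dec 22).
Add 7 hours 1 minute layover in Haldor → 07:52 UTC.
Add 9 hours 15 minutes leg 3 → 17:07 UTC.
Denver is UTC−7:00, so local arrival = 17:07 − 7:00 = 10:07 on Dec 22.

10:07 on December 22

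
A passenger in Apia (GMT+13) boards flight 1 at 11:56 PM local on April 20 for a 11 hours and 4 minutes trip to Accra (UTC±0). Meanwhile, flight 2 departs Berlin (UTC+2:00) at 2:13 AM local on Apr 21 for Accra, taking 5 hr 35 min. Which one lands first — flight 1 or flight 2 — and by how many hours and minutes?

Flight 1 in UTC: 11:56 PM − 13:00 = 10:56 AM on Apr 20.
+11 hours 4 minutes → arrive 10:00 PM UTC on Apr 20.
Flight 2 in UTC: 2:13 AM − 2:00 = 12:13 AM on Apr 21.
+5 hours and 35 minutes → arrive 5:48 AM UTC on Apr 21.
Flight 1 lands earlier by 7 hours 48 minutes.

the first, by 7 hours 48 minutes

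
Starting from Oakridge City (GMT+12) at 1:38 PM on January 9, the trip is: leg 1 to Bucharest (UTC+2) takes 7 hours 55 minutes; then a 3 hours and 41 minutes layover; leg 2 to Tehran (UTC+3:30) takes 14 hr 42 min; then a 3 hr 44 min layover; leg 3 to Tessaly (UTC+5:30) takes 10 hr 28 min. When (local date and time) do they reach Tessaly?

Convert departure to UTC: 1:38 PM − 12:00 = 1:38 AM UTC on Jan 9.
Add 7 hours 55 minutes leg 1 → 9:33 AM UTC.
Add 3 hours 41 minutes layover in Bucharest → 1:14 PM UTC.
Add 14 hours and 42 minutes leg 2 → 3:56 AM UTC (Jan 10).
Add 3 hours 44 minutes layover in Tehran → 7:40 AM UTC.
Add 10 hours 28 minutes leg 3 → 6:08 PM UTC.
Tessaly is UTC+5:30, so local arrival = 6:08 PM + 5:30 = 11:38 PM on Jan 10.

11:38 PM on January 10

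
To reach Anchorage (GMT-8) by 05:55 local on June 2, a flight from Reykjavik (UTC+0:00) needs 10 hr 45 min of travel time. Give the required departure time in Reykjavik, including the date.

03:10 on Jun 2

Target arrival in UTC: 05:55 + 8:00 = 13:55 on Jun 2.
Subtract 10 hours and 45 minutes → departure 03:10 UTC on Jun 2.
Reykjavik is UTC+0, so departure is 03:10 on Jun 2.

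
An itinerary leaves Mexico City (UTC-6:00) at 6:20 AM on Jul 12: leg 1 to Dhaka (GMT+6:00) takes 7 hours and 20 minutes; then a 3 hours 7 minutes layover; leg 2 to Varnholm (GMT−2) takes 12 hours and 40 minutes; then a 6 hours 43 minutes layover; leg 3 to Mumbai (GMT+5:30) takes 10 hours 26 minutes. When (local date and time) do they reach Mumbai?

10:06 AM on July 14

Convert departure to UTC: 6:20 AM + 6:00 = 12:20 PM UTC on Jul 12.
Add 7 hours 20 minutes leg 1 → 7:40 PM UTC.
Add 3 hours and 7 minutes layover in Dhaka → 10:47 PM UTC.
Add 12 hours and 40 minutes leg 2 → 11:27 AM UTC (Jul 13).
Add 6 hours and 43 minutes layover in Varnholm → 6:10 PM UTC.
Add 10 hours and 26 minutes leg 3 → 4:36 AM UTC (Jul 14).
Mumbai is UTC+5:30, so local arrival = 4:36 AM + 5:30 = 10:06 AM on Jul 14.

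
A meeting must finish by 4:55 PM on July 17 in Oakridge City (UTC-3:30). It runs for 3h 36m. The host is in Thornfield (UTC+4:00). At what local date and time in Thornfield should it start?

Target end time in UTC: 4:55 PM + 3:30 = 8:25 PM on Jul 17.
Subtract 3 hours and 36 minutes → start 4:49 PM UTC on Jul 17.
Thornfield is UTC+4:00: 4:49 PM + 4:00 = 8:49 PM on Jul 17.

8:49 PM on July 17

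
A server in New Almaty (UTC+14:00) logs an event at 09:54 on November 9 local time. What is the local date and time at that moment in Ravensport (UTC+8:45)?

04:39 on November 9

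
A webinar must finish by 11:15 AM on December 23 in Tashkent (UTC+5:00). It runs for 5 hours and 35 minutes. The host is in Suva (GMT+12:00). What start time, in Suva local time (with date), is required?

12:40 PM on Dec 23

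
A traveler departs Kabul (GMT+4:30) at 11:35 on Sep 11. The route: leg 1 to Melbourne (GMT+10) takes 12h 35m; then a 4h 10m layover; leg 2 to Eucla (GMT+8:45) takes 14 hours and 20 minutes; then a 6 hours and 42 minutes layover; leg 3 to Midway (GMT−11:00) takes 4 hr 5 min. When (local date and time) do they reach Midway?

Convert departure to UTC: 11:35 − 4:30 = 07:05 UTC on Sep 11.
Add 12 hours 35 minutes leg 1 → 19:40 UTC.
Add 4 hours 10 minutes layover in Melbourne → 23:50 UTC.
Add 14 hours and 20 minutes leg 2 → 14:10 UTC (Sep 12).
Add 6 hours 42 minutes layover in Eucla → 20:52 UTC.
Add 4 hours and 5 minutes leg 3 → 00:57 UTC (Sep 13).
Midway is UTC−11:00, so local arrival = 00:57 − 11:00 = 13:57 on Sep 12.

13:57 on September 12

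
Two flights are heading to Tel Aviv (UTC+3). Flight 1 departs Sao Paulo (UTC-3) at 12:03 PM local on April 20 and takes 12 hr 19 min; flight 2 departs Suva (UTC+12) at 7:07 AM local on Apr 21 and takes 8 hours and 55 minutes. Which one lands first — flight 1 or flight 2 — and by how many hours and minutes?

the first, by 40 minutes

Flight 1 in UTC: 12:03 PM + 3:00 = 3:03 PM on Apr 20.
+12 hours 19 minutes → arrive 3:22 AM UTC on Apr 21.
Flight 2 in UTC: 7:07 AM − 12:00 = 7:07 PM on Apr 20.
+8 hours 55 minutes → arrive 4:02 AM UTC on Apr 21.
Flight 1 lands earlier by 40 minutes.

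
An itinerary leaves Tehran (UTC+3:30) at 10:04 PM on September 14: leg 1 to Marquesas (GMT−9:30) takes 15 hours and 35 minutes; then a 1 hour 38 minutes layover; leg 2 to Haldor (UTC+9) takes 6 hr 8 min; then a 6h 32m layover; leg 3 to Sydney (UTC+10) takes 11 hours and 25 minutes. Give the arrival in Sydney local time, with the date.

Convert departure to UTC: 10:04 PM − 3:30 = 6:34 PM UTC on Sep 14.
Add 15 hours 35 minutes leg 1 → 10:09 AM UTC (Sep 15).
Add 1 hour 38 minutes layover in Marquesas → 11:47 AM UTC.
Add 6 hours and 8 minutes leg 2 → 5:55 PM UTC.
Add 6 hours and 32 minutes layover in Haldor → 12:27 AM UTC (Sep 16).
Add 11 hours and 25 minutes leg 3 → 11:52 AM UTC.
Sydney is UTC+10:00, so local arrival = 11:52 AM + 10:00 = 9:52 PM on Sep 16.

9:52 PM on September 16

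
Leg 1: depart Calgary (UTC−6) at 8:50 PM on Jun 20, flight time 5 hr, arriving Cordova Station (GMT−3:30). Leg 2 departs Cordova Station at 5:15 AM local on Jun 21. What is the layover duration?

55 minutes

Convert departure to UTC: 8:50 PM + 6:00 = 2:50 AM UTC on Jun 21.
Add 5 hours flight time → 7:50 AM UTC.
Cordova Station is UTC−3:30, so local arrival = 7:50 AM − 3:30 = 4:20 AM on Jun 21.
Layover = 5:15 AM − 4:20 AM = 55 minutes.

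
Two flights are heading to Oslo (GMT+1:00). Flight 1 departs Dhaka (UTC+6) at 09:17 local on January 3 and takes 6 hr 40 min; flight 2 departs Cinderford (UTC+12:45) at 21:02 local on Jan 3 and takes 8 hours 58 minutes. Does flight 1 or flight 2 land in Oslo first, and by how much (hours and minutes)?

Flight 1 in UTC: 09:17 − 6:00 = 03:17 on Jan 3.
+6 hours 40 minutes → arrive 09:57 UTC on Jan 3.
Flight 2 in UTC: 21:02 − 12:45 = 08:17 on Jan 3.
+8 hours and 58 minutes → arrive 17:15 UTC on Jan 3.
Flight 1 lands earlier by 7 hours 18 minutes.

the first, by 7 hours 18 minutes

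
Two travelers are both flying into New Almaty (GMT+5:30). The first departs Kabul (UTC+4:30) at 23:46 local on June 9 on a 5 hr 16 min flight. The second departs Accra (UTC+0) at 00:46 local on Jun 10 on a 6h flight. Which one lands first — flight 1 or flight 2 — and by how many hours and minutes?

the first, by 6 hours 14 minutes

Flight 1 in UTC: 23:46 − 4:30 = 19:16 on Jun 9.
+5 hours 16 minutes → arrive 00:32 UTC on Jun 10.
Flight 2 departs at 00:46 UTC (Jun 10).
+6 hours → arrive 06:46 UTC on Jun 10.
Flight 1 lands earlier by 6 hours 14 minutes.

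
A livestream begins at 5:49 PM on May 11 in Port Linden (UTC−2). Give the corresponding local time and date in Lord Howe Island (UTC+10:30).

6:19 AM on May 12

In UTC: 5:49 PM + 2:00 = 7:49 PM on May 11.
Lord Howe Island is UTC+10:30: 7:49 PM + 10:30 = 6:19 AM on May 12.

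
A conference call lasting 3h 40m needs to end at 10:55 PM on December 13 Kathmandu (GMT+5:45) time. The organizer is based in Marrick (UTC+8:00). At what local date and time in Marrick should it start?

9:30 PM on Dec 13

Target end time in UTC: 10:55 PM − 5:45 = 5:10 PM on Dec 13.
Subtract 3 hours and 40 minutes → start 1:30 PM UTC on Dec 13.
Marrick is UTC+8:00: 1:30 PM + 8:00 = 9:30 PM on Dec 13.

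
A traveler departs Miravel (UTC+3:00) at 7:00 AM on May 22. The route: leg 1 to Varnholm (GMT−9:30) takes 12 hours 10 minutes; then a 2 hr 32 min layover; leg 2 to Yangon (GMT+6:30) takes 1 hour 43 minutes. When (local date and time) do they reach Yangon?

Convert departure to UTC: 7:00 AM − 3:00 = 4:00 AM UTC on May 22.
Add 12 hours and 10 minutes leg 1 → 4:10 PM UTC.
Add 2 hours and 32 minutes layover in Varnholm → 6:42 PM UTC.
Add 1 hour and 43 minutes leg 2 → 8:25 PM UTC.
Yangon is UTC+6:30, so local arrival = 8:25 PM + 6:30 = 2:55 AM on May 23.

2:55 AM on May 23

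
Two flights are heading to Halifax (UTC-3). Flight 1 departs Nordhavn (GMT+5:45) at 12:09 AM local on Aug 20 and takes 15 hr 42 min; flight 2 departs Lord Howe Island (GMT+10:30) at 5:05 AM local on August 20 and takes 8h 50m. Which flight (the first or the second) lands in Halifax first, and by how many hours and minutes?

Flight 1 in UTC: 12:09 AM − 5:45 = 6:24 PM on Aug 19.
+15 hours and 42 minutes → arrive 10:06 AM UTC on Aug 20.
Flight 2 in UTC: 5:05 AM − 10:30 = 6:35 PM on Aug 19.
+8 hours and 50 minutes → arrive 3:25 AM UTC on Aug 20.
Flight 2 lands earlier by 6 hours 41 minutes.

the second, by 6 hours 41 minutes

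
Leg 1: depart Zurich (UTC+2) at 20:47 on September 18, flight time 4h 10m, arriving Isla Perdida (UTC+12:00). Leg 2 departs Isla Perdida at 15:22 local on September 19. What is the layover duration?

Convert departure to UTC: 20:47 − 2:00 = 18:47 UTC on Sep 18.
Add 4 hours and 10 minutes flight time → 22:57 UTC.
Isla Perdida is UTC+12:00, so local arrival = 22:57 + 12:00 = 10:57 on Sep 19.
Layover = 15:22 − 10:57 = 4 hours 25 minutes.

4 hours 25 minutes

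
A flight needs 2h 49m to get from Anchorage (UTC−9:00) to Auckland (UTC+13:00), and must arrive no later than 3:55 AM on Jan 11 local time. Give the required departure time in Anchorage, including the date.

3:06 AM on January 10

Target arrival in UTC: 3:55 AM − 13:00 = 2:55 PM on Jan 10.
Subtract 2 hours and 49 minutes → departure 12:06 PM UTC on Jan 10.
Anchorage is UTC−9:00: 12:06 PM − 9:00 = 3:06 AM on Jan 10.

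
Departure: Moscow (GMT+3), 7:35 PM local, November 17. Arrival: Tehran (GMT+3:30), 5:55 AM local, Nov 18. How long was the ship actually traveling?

9 hours 50 minutes

Departure in UTC: 7:35 PM − 3:00 = 4:35 PM on Nov 17.
Arrival in UTC: 5:55 AM − 3:30 = 2:25 AM on Nov 18.
Elapsed = 2:25 AM − 4:35 PM (+1 day) = 9 hours 50 minutes.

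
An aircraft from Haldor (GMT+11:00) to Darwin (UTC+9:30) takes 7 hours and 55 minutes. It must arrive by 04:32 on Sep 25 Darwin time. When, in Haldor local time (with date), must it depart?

Target arrival in UTC: 04:32 − 9:30 = 19:02 on Sep 24.
Subtract 7 hours 55 minutes → departure 11:07 UTC on Sep 24.
Haldor is UTC+11:00: 11:07 + 11:00 = 22:07 on Sep 24.

22:07 on September 24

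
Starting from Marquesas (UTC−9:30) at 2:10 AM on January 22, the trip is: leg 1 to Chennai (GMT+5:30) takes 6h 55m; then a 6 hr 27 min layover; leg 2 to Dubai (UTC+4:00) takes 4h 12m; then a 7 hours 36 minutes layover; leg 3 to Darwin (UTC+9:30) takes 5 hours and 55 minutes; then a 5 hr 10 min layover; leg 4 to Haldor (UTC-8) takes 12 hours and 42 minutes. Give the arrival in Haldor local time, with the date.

4:37 AM on January 24

Convert departure to UTC: 2:10 AM + 9:30 = 11:40 AM UTC on Jan 22.
Add 6 hours 55 minutes leg 1 → 6:35 PM UTC.
Add 6 hours 27 minutes layover in Chennai → 1:02 AM UTC (Jan 23).
Add 4 hours and 12 minutes leg 2 → 5:14 AM UTC.
Add 7 hours and 36 minutes layover in Dubai → 12:50 PM UTC.
Add 5 hours 55 minutes leg 3 → 6:45 PM UTC.
Add 5 hours and 10 minutes layover in Darwin → 11:55 PM UTC.
Add 12 hours and 42 minutes leg 4 → 12:37 PM UTC (Jan 24).
Haldor is UTC−8:00, so local arrival = 12:37 PM − 8:00 = 4:37 AM on Jan 24.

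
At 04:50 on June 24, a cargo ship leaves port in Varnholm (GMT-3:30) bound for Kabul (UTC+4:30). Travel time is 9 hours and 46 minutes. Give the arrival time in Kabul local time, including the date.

22:36 on June 24

Kabul is 8:00 ahead of Varnholm.
After 9 hours and 46 minutes it is 14:36 in Varnholm.
Shift by the zone difference: 14:36 + 8:00 = 22:36 on Jun 24 in Kabul.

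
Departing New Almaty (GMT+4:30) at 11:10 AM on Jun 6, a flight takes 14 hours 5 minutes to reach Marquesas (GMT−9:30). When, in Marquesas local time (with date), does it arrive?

Convert departure to UTC: 11:10 AM − 4:30 = 6:40 AM UTC on Jun 6.
Add 14 hours and 5 minutes travel time → 8:45 PM UTC.
Marquesas is UTC−9:30, so local arrival = 8:45 PM − 9:30 = 11:15 AM on Jun 6.

11:15 AM on June 6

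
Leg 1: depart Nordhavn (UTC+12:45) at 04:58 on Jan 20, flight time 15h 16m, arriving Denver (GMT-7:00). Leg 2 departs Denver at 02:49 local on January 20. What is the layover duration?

Convert departure to UTC: 04:58 − 12:45 = 16:13 UTC on Jan 19.
Add 15 hours 16 minutes flight time → 07:29 UTC (Jan 20).
Denver is UTC−7:00, so local arrival = 07:29 − 7:00 = 00:29 on Jan 20.
Layover = 02:49 − 00:29 = 2 hours 20 minutes.

2 hours 20 minutes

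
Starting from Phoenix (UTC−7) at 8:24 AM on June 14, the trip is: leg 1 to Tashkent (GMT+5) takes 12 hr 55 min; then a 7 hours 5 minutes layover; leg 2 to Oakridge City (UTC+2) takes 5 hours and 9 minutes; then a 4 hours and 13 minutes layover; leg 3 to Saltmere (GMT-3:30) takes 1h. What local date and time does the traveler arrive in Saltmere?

6:16 PM on June 15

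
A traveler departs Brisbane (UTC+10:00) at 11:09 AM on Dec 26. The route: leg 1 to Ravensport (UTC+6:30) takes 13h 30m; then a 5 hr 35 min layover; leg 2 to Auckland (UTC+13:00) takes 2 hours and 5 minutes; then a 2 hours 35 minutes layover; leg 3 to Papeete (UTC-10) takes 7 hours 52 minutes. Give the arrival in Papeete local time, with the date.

10:46 PM on December 26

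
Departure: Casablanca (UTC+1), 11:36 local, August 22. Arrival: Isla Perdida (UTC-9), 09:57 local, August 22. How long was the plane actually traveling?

Departure in UTC: 11:36 − 1:00 = 10:36 on Aug 22.
Arrival in UTC: 09:57 + 9:00 = 18:57 on Aug 22.
Elapsed = 18:57 − 10:36 = 8 hours 21 minutes.

8 hours 21 minutes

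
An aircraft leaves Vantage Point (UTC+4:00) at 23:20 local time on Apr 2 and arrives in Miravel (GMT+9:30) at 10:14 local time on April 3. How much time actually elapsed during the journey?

Departure in UTC: 23:20 − 4:00 = 19:20 on Apr 2.
Arrival in UTC: 10:14 − 9:30 = 00:44 on Apr 3.
Elapsed = 00:44 − 19:20 (+1 day) = 5 hours 24 minutes.

5 hours 24 minutes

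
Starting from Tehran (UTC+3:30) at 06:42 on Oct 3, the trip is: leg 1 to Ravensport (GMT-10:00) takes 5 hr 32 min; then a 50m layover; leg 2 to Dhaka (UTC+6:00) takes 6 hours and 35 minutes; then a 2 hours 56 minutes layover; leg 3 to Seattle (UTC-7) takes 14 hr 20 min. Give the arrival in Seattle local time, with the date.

02:25 on October 4

Convert departure to UTC: 06:42 − 3:30 = 03:12 UTC on Oct 3.
Add 5 hours 32 minutes leg 1 → 08:44 UTC.
Add 50 minutes layover in Ravensport → 09:34 UTC.
Add 6 hours 35 minutes leg 2 → 16:09 UTC.
Add 2 hours 56 minutes layover in Dhaka → 19:05 UTC.
Add 14 hours and 20 minutes leg 3 → 09:25 UTC (Oct 4).
Seattle is UTC−7:00, so local arrival = 09:25 − 7:00 = 02:25 on Oct 4.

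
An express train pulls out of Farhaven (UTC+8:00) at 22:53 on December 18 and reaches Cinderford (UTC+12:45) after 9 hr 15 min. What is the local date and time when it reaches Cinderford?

Convert departure to UTC: 22:53 − 8:00 = 14:53 UTC on Dec 18.
Add 9 hours 15 minutes travel time → 00:08 UTC (Dec 19).
Cinderford is UTC+12:45, so local arrival = 00:08 + 12:45 = 12:53 on Dec 19.

12:53 on December 19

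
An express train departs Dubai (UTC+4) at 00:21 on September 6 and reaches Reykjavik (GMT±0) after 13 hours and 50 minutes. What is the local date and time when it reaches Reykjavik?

10:11 on September 6

Convert departure to UTC: 00:21 − 4:00 = 20:21 UTC on Sep 5.
Add 13 hours 50 minutes travel time → 10:11 UTC (Sep 6).
Reykjavik is UTC+0, so local arrival is the same: 10:11 on Sep 6.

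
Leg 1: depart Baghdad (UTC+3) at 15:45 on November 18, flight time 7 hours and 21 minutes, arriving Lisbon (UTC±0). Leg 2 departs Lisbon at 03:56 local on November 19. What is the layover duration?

Convert departure to UTC: 15:45 − 3:00 = 12:45 UTC on Nov 18.
Add 7 hours 21 minutes flight time → 20:06 UTC.
Lisbon is UTC+0, so local arrival is the same: 20:06 on Nov 18.
Layover = 03:56 − 20:06 (+1 day) = 7 hours 50 minutes.

7 hours 50 minutes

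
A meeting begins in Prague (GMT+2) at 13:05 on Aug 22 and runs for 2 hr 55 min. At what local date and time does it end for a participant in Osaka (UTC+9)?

Osaka is 7:00 ahead of Prague.
After 2 hours and 55 minutes it is 16:00 in Prague.
Shift by the zone difference: 16:00 + 7:00 = 23:00 on Aug 22 in Osaka.

23:00 on Aug 22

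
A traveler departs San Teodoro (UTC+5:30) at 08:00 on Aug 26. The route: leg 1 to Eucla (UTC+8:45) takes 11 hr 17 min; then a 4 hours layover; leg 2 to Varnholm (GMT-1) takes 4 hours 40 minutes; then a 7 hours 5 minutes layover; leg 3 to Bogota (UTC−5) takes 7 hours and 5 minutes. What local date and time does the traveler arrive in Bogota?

Convert departure to UTC: 08:00 − 5:30 = 02:30 UTC on Aug 26.
Add 11 hours 17 minutes leg 1 → 13:47 UTC.
Add 4 hours layover in Eucla → 17:47 UTC.
Add 4 hours 40 minutes leg 2 → 22:27 UTC.
Add 7 hours and 5 minutes layover in Varnholm → 05:32 UTC (Aug 27).
Add 7 hours and 5 minutes leg 3 → 12:37 UTC.
Bogota is UTC−5:00, so local arrival = 12:37 − 5:00 = 07:37 on Aug 27.

07:37 on August 27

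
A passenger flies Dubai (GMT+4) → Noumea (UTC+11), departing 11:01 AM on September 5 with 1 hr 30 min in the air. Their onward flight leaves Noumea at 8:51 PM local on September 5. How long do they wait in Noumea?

Convert departure to UTC: 11:01 AM − 4:00 = 7:01 AM UTC on Sep 5.
Add 1 hour 30 minutes flight time → 8:31 AM UTC.
Noumea is UTC+11:00, so local arrival = 8:31 AM + 11:00 = 7:31 PM on Sep 5.
Layover = 8:51 PM − 7:31 PM = 1 hour 20 minutes.

1 hour 20 minutes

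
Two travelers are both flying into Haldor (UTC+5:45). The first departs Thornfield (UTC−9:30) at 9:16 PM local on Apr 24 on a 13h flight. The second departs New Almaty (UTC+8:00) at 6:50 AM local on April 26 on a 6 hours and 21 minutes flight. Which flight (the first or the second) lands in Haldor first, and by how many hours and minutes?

Flight 1 in UTC: 9:16 PM + 9:30 = 6:46 AM on Apr 25.
+13 hours → arrive 7:46 PM UTC on Apr 25.
Flight 2 in UTC: 6:50 AM − 8:00 = 10:50 PM on Apr 25.
+6 hours and 21 minutes → arrive 5:11 AM UTC on Apr 26.
Flight 1 lands earlier by 9 hours 25 minutes.

the first, by 9 hours 25 minutes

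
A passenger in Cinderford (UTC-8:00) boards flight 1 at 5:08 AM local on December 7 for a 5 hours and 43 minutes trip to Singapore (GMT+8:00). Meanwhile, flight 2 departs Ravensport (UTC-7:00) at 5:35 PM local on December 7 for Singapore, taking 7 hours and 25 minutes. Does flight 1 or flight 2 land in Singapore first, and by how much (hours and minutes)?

the first, by 13 hours 9 minutes

Flight 1 in UTC: 5:08 AM + 8:00 = 1:08 PM on Dec 7.
+5 hours and 43 minutes → arrive 6:51 PM UTC on Dec 7.
Flight 2 in UTC: 5:35 PM + 7:00 = 12:35 AM on Dec 8.
+7 hours and 25 minutes → arrive 8:00 AM UTC on Dec 8.
Flight 1 lands earlier by 13 hours 9 minutes.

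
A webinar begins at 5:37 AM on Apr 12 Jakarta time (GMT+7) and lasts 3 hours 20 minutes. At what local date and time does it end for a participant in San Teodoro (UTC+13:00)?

Convert start to UTC: 5:37 AM − 7:00 = 10:37 PM UTC on Apr 11.
Add 3 hours and 20 minutes duration → 1:57 AM UTC (Apr 12).
San Teodoro is UTC+13:00, so local end time = 1:57 AM + 13:00 = 2:57 PM on Apr 12.

2:57 PM on April 12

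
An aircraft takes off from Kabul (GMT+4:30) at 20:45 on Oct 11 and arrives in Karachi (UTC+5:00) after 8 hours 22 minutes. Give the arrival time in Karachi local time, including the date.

Convert departure to UTC: 20:45 − 4:30 = 16:15 UTC on Oct 11.
Add 8 hours and 22 minutes travel time → 00:37 UTC (Oct 12).
Karachi is UTC+5:00, so local arrival = 00:37 + 5:00 = 05:37 on Oct 12.

05:37 on Oct 12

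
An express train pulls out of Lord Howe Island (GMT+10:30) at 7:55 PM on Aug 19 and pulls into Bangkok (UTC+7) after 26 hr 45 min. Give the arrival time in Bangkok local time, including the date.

7:10 PM on August 20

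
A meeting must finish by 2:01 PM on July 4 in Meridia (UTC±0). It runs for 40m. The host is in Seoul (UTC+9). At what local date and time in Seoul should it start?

10:21 PM on July 4

Target end time is already UTC: 2:01 PM on Jul 4.
Subtract 40 minutes → start 1:21 PM UTC on Jul 4.
Seoul is UTC+9:00: 1:21 PM + 9:00 = 10:21 PM on Jul 4.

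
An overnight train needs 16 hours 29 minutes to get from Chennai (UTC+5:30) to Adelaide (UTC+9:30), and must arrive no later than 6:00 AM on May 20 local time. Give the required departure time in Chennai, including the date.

9:31 AM on May 19

Target arrival in UTC: 6:00 AM − 9:30 = 8:30 PM on May 19.
Subtract 16 hours 29 minutes → departure 4:01 AM UTC on May 19.
Chennai is UTC+5:30: 4:01 AM + 5:30 = 9:31 AM on May 19.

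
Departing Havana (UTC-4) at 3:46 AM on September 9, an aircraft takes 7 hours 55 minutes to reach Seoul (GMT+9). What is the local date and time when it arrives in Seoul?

12:41 AM on September 10

Convert departure to UTC: 3:46 AM + 4:00 = 7:46 AM UTC on Sep 9.
Add 7 hours 55 minutes travel time → 3:41 PM UTC.
Seoul is UTC+9:00, so local arrival = 3:41 PM + 9:00 = 12:41 AM on Sep 10.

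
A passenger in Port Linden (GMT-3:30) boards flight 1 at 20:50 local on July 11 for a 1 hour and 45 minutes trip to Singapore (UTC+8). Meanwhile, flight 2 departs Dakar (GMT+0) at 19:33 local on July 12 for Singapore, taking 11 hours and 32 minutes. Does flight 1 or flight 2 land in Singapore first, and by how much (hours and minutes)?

the first, by 29 hours

Flight 1 in UTC: 20:50 + 3:30 = 00:20 on Jul 12.
+1 hour 45 minutes → arrive 02:05 UTC on Jul 12.
Flight 2 departs at 19:33 UTC (Jul 12).
+11 hours 32 minutes → arrive 07:05 UTC on Jul 13.
Flight 1 lands earlier by 29 hours.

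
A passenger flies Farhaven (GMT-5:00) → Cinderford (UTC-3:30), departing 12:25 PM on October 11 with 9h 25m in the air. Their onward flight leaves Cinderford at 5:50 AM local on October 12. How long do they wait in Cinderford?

6 hours 30 minutes

Convert departure to UTC: 12:25 PM + 5:00 = 5:25 PM UTC on Oct 11.
Add 9 hours 25 minutes flight time → 2:50 AM UTC (Oct 12).
Cinderford is UTC−3:30, so local arrival = 2:50 AM − 3:30 = 11:20 PM on Oct 11.
Layover = 5:50 AM − 11:20 PM (+1 day) = 6 hours 30 minutes.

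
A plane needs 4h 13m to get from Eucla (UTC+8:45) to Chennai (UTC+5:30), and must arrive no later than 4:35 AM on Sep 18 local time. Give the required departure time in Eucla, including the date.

3:37 AM on September 18

Target arrival in UTC: 4:35 AM − 5:30 = 11:05 PM on Sep 17.
Subtract 4 hours 13 minutes → departure 6:52 PM UTC on Sep 17.
Eucla is UTC+8:45: 6:52 PM + 8:45 = 3:37 AM on Sep 18.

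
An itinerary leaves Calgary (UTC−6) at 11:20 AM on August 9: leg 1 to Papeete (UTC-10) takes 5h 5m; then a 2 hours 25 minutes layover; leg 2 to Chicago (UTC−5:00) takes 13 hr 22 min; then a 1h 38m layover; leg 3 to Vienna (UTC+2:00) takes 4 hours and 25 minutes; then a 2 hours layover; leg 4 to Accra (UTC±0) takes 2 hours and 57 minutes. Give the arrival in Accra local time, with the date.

1:12 AM on August 11

Convert departure to UTC: 11:20 AM + 6:00 = 5:20 PM UTC on Aug 9.
Add 5 hours and 5 minutes leg 1 → 10:25 PM UTC.
Add 2 hours 25 minutes layover in Papeete → 12:50 AM UTC (Aug 10).
Add 13 hours and 22 minutes leg 2 → 2:12 PM UTC.
Add 1 hour and 38 minutes layover in Chicago → 3:50 PM UTC.
Add 4 hours and 25 minutes leg 3 → 8:15 PM UTC.
Add 2 hours layover in Vienna → 10:15 PM UTC.
Add 2 hours and 57 minutes leg 4 → 1:12 AM UTC (Aug 11).
Accra is UTC+0, so local arrival is the same: 1:12 AM on Aug 11.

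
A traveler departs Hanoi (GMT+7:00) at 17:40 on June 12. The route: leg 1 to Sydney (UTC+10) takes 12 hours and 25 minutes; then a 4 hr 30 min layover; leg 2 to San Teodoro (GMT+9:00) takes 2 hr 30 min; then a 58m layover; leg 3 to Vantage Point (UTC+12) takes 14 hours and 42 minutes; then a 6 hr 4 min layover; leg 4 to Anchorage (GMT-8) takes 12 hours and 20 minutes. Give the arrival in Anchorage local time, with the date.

08:09 on June 14

Convert departure to UTC: 17:40 − 7:00 = 10:40 UTC on Jun 12.
Add 12 hours 25 minutes leg 1 → 23:05 UTC.
Add 4 hours and 30 minutes layover in Sydney → 03:35 UTC (Jun 13).
Add 2 hours and 30 minutes leg 2 → 06:05 UTC.
Add 58 minutes layover in San Teodoro → 07:03 UTC.
Add 14 hours and 42 minutes leg 3 → 21:45 UTC.
Add 6 hours 4 minutes layover in Vantage Point → 03:49 UTC (Jun 14).
Add 12 hours and 20 minutes leg 4 → 16:09 UTC.
Anchorage is UTC−8:00, so local arrival = 16:09 − 8:00 = 08:09 on Jun 14.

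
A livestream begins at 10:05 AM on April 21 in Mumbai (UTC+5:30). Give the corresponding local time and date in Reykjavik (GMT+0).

4:35 AM on Apr 21

In UTC: 10:05 AM − 5:30 = 4:35 AM on Apr 21.
Reykjavik is UTC+0, so it is 4:35 AM on Apr 21.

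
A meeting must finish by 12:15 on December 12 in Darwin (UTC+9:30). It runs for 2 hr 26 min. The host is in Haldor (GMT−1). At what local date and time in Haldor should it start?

23:19 on December 11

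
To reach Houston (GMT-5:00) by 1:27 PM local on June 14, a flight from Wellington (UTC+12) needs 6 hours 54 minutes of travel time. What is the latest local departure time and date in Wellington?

11:33 PM on June 14

Target arrival in UTC: 1:27 PM + 5:00 = 6:27 PM on Jun 14.
Subtract 6 hours 54 minutes → departure 11:33 AM UTC on Jun 14.
Wellington is UTC+12:00: 11:33 AM + 12:00 = 11:33 PM on Jun 14.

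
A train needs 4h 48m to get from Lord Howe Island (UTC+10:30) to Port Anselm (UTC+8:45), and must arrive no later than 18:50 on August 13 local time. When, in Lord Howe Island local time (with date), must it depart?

15:47 on August 13

Target arrival in UTC: 18:50 − 8:45 = 10:05 on Aug 13.
Subtract 4 hours and 48 minutes → departure 05:17 UTC on Aug 13.
Lord Howe Island is UTC+10:30: 05:17 + 10:30 = 15:47 on Aug 13.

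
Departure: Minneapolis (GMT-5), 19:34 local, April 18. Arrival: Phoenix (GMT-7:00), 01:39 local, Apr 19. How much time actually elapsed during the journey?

Departure in UTC: 19:34 + 5:00 = 00:34 on Apr 19.
Arrival in UTC: 01:39 + 7:00 = 08:39 on Apr 19.
Elapsed = 08:39 − 00:34 = 8 hours 5 minutes.

8 hours 5 minutes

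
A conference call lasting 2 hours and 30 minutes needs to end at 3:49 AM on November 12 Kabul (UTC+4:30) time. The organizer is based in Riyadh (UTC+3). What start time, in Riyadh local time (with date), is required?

11:49 PM on November 11

Target end time in UTC: 3:49 AM − 4:30 = 11:19 PM on Nov 11.
Subtract 2 hours and 30 minutes → start 8:49 PM UTC on Nov 11.
Riyadh is UTC+3:00: 8:49 PM + 3:00 = 11:49 PM on Nov 11.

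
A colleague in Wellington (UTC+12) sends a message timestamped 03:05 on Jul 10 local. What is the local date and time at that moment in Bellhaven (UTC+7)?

22:05 on July 9

In UTC: 03:05 − 12:00 = 15:05 on Jul 9.
Bellhaven is UTC+7:00: 15:05 + 7:00 = 22:05 on Jul 9.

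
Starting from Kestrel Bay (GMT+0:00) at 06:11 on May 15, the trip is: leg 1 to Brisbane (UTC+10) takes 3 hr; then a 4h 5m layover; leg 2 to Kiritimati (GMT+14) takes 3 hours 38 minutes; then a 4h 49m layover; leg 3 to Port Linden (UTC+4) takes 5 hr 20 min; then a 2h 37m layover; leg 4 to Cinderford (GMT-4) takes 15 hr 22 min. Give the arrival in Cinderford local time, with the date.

17:02 on May 16

Kestrel Bay is at UTC+0, so departure is already 06:11 UTC on May 15.
Add 3 hours leg 1 → 09:11 UTC.
Add 4 hours and 5 minutes layover in Brisbane → 13:16 UTC.
Add 3 hours and 38 minutes leg 2 → 16:54 UTC.
Add 4 hours 49 minutes layover in Kiritimati → 21:43 UTC.
Add 5 hours 20 minutes leg 3 → 03:03 UTC (May 16).
Add 2 hours 37 minutes layover in Port Linden → 05:40 UTC.
Add 15 hours 22 minutes leg 4 → 21:02 UTC.
Cinderford is UTC−4:00, so local arrival = 21:02 − 4:00 = 17:02 on May 16.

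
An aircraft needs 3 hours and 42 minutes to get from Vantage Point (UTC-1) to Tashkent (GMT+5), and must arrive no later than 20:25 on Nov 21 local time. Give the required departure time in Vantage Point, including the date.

Target arrival in UTC: 20:25 − 5:00 = 15:25 on Nov 21.
Subtract 3 hours 42 minutes → departure 11:43 UTC on Nov 21.
Vantage Point is UTC−1:00: 11:43 − 1:00 = 10:43 on Nov 21.

10:43 on November 21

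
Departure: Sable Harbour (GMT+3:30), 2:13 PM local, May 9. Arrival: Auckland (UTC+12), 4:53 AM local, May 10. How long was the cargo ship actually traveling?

6 hours 10 minutes

Auckland is 8:30 ahead of Sable Harbour.
Clock-face elapsed time (ignoring zones) is 14 hours 40 minutes.
Actual elapsed = 14 hours 40 minutes − 8:30 = 6 hours 10 minutes.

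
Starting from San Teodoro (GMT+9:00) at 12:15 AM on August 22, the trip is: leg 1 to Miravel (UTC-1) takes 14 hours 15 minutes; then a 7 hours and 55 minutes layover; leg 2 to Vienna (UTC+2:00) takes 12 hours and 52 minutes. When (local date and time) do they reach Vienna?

Convert departure to UTC: 12:15 AM − 9:00 = 3:15 PM UTC on Aug 21.
Add 14 hours and 15 minutes leg 1 → 5:30 AM UTC (Aug 22).
Add 7 hours and 55 minutes layover in Miravel → 1:25 PM UTC.
Add 12 hours 52 minutes leg 2 → 2:17 AM UTC (Aug 23).
Vienna is UTC+2:00, so local arrival = 2:17 AM + 2:00 = 4:17 AM on Aug 23.

4:17 AM on August 23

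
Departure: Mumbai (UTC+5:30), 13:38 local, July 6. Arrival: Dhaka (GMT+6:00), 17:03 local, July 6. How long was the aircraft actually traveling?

Dhaka is 0:30 ahead of Mumbai.
Clock-face elapsed time (ignoring zones) is 3 hours 25 minutes.
Actual elapsed = 3 hours 25 minutes − 0:30 = 2 hours 55 minutes.

2 hours 55 minutes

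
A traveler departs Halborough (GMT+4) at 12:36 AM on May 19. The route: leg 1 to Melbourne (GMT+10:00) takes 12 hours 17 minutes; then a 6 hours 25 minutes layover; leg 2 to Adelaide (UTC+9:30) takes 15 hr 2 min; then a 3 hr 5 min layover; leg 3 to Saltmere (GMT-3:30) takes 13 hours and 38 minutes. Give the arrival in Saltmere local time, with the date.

7:33 PM on May 20

Convert departure to UTC: 12:36 AM − 4:00 = 8:36 PM UTC on May 18.
Add 12 hours 17 minutes leg 1 → 8:53 AM UTC (May 19).
Add 6 hours 25 minutes layover in Melbourne → 3:18 PM UTC.
Add 15 hours and 2 minutes leg 2 → 6:20 AM UTC (May 20).
Add 3 hours and 5 minutes layover in Adelaide → 9:25 AM UTC.
Add 13 hours 38 minutes leg 3 → 11:03 PM UTC.
Saltmere is UTC−3:30, so local arrival = 11:03 PM − 3:30 = 7:33 PM on May 20.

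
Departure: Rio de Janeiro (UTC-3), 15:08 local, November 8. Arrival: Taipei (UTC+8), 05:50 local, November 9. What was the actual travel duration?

Departure in UTC: 15:08 + 3:00 = 18:08 on Nov 8.
Arrival in UTC: 05:50 − 8:00 = 21:50 on Nov 8.
Elapsed = 21:50 − 18:08 = 3 hours 42 minutes.

3 hours 42 minutes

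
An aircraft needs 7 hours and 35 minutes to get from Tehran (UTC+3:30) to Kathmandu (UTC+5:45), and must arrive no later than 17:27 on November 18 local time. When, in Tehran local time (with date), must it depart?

Target arrival in UTC: 17:27 − 5:45 = 11:42 on Nov 18.
Subtract 7 hours and 35 minutes → departure 04:07 UTC on Nov 18.
Tehran is UTC+3:30: 04:07 + 3:30 = 07:37 on Nov 18.

07:37 on November 18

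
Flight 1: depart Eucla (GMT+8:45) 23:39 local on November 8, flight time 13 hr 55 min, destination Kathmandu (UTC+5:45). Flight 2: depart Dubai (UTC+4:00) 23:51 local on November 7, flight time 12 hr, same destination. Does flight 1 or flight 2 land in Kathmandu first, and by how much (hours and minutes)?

the second, by 20 hours 58 minutes

Flight 1 in UTC: 23:39 − 8:45 = 14:54 on Nov 8.
+13 hours and 55 minutes → arrive 04:49 UTC on Nov 9.
Flight 2 in UTC: 23:51 − 4:00 = 19:51 on Nov 7.
+12 hours → arrive 07:51 UTC on Nov 8.
Flight 2 lands earlier by 20 hours 58 minutes.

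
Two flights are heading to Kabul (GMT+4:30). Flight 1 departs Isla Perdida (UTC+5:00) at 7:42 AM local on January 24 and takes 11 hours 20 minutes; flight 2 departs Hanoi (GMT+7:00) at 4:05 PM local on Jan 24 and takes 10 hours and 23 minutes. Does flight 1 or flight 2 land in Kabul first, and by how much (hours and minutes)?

the first, by 5 hours 26 minutes

Flight 1 in UTC: 7:42 AM − 5:00 = 2:42 AM on Jan 24.
+11 hours 20 minutes → arrive 2:02 PM UTC on Jan 24.
Flight 2 in UTC: 4:05 PM − 7:00 = 9:05 AM on Jan 24.
+10 hours 23 minutes → arrive 7:28 PM UTC on Jan 24.
Flight 1 lands earlier by 5 hours 26 minutes.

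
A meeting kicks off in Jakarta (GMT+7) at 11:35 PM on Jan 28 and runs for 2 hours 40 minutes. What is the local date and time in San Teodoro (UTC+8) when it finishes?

3:15 AM on January 29

Convert start to UTC: 11:35 PM − 7:00 = 4:35 PM UTC on Jan 28.
Add 2 hours 40 minutes duration → 7:15 PM UTC.
San Teodoro is UTC+8:00, so local end time = 7:15 PM + 8:00 = 3:15 AM on Jan 29.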